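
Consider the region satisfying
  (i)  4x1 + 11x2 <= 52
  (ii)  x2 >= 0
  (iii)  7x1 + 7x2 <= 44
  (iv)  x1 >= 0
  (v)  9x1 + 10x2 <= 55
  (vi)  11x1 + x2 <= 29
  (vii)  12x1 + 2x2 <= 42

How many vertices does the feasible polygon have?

5

Intersecting each pair of boundary lines and keeping only the points that satisfy every inequality leaves:
  (0, 52/11)
  (85/59, 248/59)
  (0, 0)
  (29/11, 0)
  (235/101, 344/101)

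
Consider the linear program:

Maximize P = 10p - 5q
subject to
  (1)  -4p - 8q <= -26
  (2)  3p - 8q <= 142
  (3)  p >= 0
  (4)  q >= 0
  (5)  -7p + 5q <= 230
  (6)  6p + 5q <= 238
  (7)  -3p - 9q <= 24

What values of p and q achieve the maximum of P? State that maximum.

Corner points and P = 10p - 5q:
  (0, 13/4) → P = -65/4
  (13/2, 0) → P = 65
  (0, 46) → P = -230
  (119/3, 0) → P = 1190/3
  (8/13, 3046/65) → P = -2966/13

p = 119/3, q = 0, maximum P = 1190/3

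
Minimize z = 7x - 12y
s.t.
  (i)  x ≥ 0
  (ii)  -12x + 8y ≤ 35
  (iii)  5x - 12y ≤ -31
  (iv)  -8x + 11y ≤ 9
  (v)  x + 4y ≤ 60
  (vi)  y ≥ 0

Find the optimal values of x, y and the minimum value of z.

x = 624/43, y = 489/43, minimum z = -1500/43

At the optimal vertex, -8x + 11y = 9 and x + 4y = 60.
Solving simultaneously gives x = 624/43, y = 489/43.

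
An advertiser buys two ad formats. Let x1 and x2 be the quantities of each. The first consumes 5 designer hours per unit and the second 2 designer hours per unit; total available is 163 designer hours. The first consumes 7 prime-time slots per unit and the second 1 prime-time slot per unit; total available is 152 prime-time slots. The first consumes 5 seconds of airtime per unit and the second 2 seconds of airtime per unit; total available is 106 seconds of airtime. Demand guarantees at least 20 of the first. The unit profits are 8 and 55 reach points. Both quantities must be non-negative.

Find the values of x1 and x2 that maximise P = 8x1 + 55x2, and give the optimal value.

x1 = 20, x2 = 3, maximum P = 325

The binding constraints are 5x1 + 2x2 = 106 and x1 = 20.
Solving simultaneously gives x1 = 20, x2 = 3.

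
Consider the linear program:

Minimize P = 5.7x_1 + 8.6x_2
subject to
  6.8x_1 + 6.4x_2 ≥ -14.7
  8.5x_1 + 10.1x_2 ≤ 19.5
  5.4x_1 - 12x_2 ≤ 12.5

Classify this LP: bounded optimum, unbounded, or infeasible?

Feasible corners and P = 5.7x_1 + 8.6x_2:
  (-9109/476, 505/28) → P = 219097/4760
  (-1205/1452, -8219/5808) → P = -44617/2640
  (36025/15654, -95/15654) → P = 409051/31308
The feasible region has finitely many vertices and no improving ray; the minimum is -44617/2640 at (-1205/1452, -8219/5808).

bounded optimum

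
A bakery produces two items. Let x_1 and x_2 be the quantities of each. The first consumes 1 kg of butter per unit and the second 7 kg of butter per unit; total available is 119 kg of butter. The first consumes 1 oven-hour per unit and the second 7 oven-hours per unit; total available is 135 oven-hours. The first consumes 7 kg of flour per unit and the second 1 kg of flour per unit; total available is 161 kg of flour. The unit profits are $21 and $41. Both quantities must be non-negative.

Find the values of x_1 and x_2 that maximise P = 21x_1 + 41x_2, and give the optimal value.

x_1 = 21, x_2 = 14, maximum P = 1015

Extreme points and P = 21x_1 + 41x_2:
  (0, 0) → P = 0
  (0, 17) → P = 697
  (23, 0) → P = 483
  (21, 14) → P = 1015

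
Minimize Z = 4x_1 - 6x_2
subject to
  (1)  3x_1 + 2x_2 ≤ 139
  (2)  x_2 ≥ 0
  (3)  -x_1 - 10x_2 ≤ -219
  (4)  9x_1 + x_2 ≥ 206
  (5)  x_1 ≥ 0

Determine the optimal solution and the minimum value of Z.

Feasible corners and Z = 4x_1 - 6x_2:
  (34, 37/2) → Z = 25
  (91/5, 211/5) → Z = -902/5
  (1841/89, 1765/89) → Z = -3226/89

x_1 = 91/5, x_2 = 211/5, minimum Z = -902/5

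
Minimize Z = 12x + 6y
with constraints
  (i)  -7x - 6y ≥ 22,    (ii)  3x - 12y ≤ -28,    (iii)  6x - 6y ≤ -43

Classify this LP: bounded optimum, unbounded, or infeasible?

unbounded

From the feasible point (-5, 13/6), moving in the direction (-12, -3) keeps every constraint satisfied while Z decreases without bound.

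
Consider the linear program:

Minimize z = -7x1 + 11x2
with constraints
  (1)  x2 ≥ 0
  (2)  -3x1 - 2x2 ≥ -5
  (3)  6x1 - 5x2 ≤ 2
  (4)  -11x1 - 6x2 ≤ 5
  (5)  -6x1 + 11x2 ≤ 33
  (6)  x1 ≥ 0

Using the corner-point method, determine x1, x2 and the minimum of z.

Extreme points and z = -7x1 + 11x2:
  (1/3, 0) → z = -7/3
  (0, 0) → z = 0
  (29/27, 8/9) → z = 61/27
  (0, 5/2) → z = 55/2

At the optimal vertex, x2 = 0 and 6x1 - 5x2 = 2.
Solving simultaneously gives x1 = 1/3, x2 = 0.

x1 = 1/3, x2 = 0, minimum z = -7/3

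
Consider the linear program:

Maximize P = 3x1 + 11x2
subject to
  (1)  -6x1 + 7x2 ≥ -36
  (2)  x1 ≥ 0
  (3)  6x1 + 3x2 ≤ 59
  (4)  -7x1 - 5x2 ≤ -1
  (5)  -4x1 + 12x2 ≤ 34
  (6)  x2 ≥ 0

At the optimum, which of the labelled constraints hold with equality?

Feasible corners and P = 3x1 + 11x2:
  (521/60, 23/10) → P = 1027/20
  (6, 0) → P = 18
  (0, 1/5) → P = 11/5
  (0, 17/6) → P = 187/6
  (101/14, 110/21) → P = 3329/42
  (1/7, 0) → P = 3/7

The maximum is at (101/14, 110/21). Substituting into each constraint, equality holds for (3) and (5); the remaining constraints have slack.

(3) and (5)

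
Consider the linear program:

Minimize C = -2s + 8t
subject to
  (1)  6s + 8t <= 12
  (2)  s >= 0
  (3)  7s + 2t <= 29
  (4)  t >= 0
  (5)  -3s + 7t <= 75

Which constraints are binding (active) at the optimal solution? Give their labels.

Feasible corners and C = -2s + 8t:
  (0, 3/2) → C = 12
  (2, 0) → C = -4
  (0, 0) → C = 0

The minimum is at (2, 0). Substituting into each constraint, equality holds for (1) and (4); the remaining constraints have slack.

(1) and (4)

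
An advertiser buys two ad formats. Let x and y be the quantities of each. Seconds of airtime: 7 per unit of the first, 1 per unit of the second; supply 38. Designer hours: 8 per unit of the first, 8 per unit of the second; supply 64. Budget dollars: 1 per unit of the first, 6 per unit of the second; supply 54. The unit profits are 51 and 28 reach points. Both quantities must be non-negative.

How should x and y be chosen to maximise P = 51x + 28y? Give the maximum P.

Corner points and P = 51x + 28y:
  (0, 0) → P = 0
  (0, 8) → P = 224
  (38/7, 0) → P = 1938/7
  (5, 3) → P = 339

x = 5, y = 3, maximum P = 339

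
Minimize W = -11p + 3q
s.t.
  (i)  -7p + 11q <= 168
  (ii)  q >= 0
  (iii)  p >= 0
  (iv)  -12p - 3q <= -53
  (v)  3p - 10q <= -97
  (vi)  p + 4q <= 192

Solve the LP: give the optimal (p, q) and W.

Feasible corners and W = -11p + 3q:
  (79/153, 2387/153) → W = 6292/153
  (480/13, 504/13) → W = -3768/13
  (239/129, 441/43) → W = 1340/129
  (766/11, 673/22) → W = -14833/22

p = 766/11, q = 673/22, minimum W = -14833/22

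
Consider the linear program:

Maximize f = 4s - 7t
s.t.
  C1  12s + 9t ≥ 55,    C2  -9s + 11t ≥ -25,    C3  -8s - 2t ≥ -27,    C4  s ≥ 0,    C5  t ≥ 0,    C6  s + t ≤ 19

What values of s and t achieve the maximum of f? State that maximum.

s = 133/48, t = 29/12, maximum f = -35/6

Feasible corners and f = 4s - 7t:
  (133/48, 29/12) → f = -35/6
  (0, 55/9) → f = -385/9
  (0, 27/2) → f = -189/2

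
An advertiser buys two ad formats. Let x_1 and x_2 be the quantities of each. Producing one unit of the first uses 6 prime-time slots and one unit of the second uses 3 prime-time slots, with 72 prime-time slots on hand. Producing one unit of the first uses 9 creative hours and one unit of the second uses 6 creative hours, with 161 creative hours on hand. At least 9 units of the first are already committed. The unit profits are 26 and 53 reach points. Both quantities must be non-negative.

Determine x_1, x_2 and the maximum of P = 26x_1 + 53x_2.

Feasible corners and P = 26x_1 + 53x_2:
  (12, 0) → P = 312
  (9, 0) → P = 234
  (9, 6) → P = 552

The binding constraints are 6x_1 + 3x_2 = 72 and x_1 = 9.
Solving simultaneously gives x_1 = 9, x_2 = 6.

x_1 = 9, x_2 = 6, maximum P = 552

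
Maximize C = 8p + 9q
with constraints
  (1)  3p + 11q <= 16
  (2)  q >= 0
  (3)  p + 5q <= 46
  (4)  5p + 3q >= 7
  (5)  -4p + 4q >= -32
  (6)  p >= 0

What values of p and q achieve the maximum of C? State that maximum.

p = 16/3, q = 0, maximum C = 128/3

Feasible corners and C = 8p + 9q:
  (16/3, 0) → C = 128/3
  (29/46, 59/46) → C = 763/46
  (7/5, 0) → C = 56/5

The optimum lies where 3p + 11q = 16 and q = 0.
Solving simultaneously gives p = 16/3, q = 0.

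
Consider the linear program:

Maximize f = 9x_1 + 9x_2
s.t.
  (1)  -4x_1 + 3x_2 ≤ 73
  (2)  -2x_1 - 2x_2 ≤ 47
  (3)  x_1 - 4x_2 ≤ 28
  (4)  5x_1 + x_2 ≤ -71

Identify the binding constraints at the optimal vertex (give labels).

(1) and (4)

Corner points and f = 9x_1 + 9x_2:
  (-41/2, -3) → f = -423/2
  (-286/19, 81/19) → f = -1845/19
  (-66/5, -103/10) → f = -423/2
  (-256/21, -211/21) → f = -1401/7

The maximum is at (-286/19, 81/19). Substituting into each constraint, equality holds for (1) and (4); the remaining constraints have slack.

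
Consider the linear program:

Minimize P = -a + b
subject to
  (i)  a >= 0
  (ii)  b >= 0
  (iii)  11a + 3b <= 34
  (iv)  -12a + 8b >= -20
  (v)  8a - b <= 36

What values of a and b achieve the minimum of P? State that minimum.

Feasible corners and P = -a + b:
  (0, 0) → P = 0
  (0, 34/3) → P = 34/3
  (5/3, 0) → P = -5/3
  (83/31, 47/31) → P = -36/31

At the optimal vertex, b = 0 and -12a + 8b = -20.
Solving simultaneously gives a = 5/3, b = 0.

a = 5/3, b = 0, minimum P = -5/3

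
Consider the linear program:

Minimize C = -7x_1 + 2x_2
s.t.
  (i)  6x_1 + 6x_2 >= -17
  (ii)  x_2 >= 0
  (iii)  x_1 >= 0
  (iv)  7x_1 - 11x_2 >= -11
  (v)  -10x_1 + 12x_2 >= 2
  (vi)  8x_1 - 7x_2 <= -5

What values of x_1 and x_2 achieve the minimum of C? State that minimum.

x_1 = 22/39, x_2 = 53/39, minimum C = -16/13

Feasible corners and C = -7x_1 + 2x_2:
  (0, 1) → C = 2
  (0, 5/7) → C = 10/7
  (22/39, 53/39) → C = -16/13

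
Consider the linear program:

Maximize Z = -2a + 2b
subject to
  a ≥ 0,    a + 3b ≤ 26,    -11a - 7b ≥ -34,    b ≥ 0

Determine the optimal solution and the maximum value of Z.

Corner points and Z = -2a + 2b:
  (0, 34/7) → Z = 68/7
  (0, 0) → Z = 0
  (34/11, 0) → Z = -68/11

The optimum lies where a = 0 and -11a - 7b = -34.
Solving simultaneously gives a = 0, b = 34/7.

a = 0, b = 34/7, maximum Z = 68/7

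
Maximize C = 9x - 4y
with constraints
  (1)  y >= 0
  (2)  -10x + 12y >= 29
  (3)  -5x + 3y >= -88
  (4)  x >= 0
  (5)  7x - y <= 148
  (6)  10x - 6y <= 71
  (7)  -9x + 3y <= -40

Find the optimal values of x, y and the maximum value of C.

At the optimal vertex, 7x - y = 148 and 10x - 6y = 71.
Solving simultaneously gives x = 817/32, y = 983/32.

x = 817/32, y = 983/32, maximum C = 3421/32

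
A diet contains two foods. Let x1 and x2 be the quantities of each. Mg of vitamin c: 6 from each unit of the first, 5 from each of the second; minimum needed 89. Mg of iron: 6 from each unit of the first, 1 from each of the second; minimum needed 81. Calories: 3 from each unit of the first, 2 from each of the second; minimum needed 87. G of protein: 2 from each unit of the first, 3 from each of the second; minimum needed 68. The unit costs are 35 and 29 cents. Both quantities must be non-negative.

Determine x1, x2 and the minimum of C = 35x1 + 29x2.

Corner points and C = 35x1 + 29x2:
  (0, 81) → C = 2349
  (34, 0) → C = 1190
  (25/3, 31) → C = 3572/3
  (25, 6) → C = 1049
The feasible region is unbounded (it extends along (0, 1), (1, 0)), but C strictly increases along every unbounded feasible direction, so there is no improving ray and the minimum is attained at a vertex.

The optimum lies where 3x1 + 2x2 = 87 and 2x1 + 3x2 = 68.
Solving simultaneously gives x1 = 25, x2 = 6.

x1 = 25, x2 = 6, minimum C = 1049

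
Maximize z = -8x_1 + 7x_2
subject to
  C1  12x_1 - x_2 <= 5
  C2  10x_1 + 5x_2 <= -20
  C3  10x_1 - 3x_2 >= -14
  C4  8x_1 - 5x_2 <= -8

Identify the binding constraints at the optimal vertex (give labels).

C2 and C3

Feasible corners and z = -8x_1 + 7x_2:
  (-13/8, -3/4) → z = 31/4
  (-14/9, -8/9) → z = 56/9
  (-23/13, -16/13) → z = 72/13

The maximum is at (-13/8, -3/4). Substituting into each constraint, equality holds for C2 and C3; the remaining constraints have slack.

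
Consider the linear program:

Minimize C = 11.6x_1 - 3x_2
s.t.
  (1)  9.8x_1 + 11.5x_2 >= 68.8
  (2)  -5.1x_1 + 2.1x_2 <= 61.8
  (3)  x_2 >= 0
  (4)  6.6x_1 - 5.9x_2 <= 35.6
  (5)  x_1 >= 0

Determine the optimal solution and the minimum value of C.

x_1 = 0, x_2 = 206/7, minimum C = -618/7

Vertices and C = 11.6x_1 - 3x_2:
  (20383/3343, 2630/3343) → C = 1142764/16715
  (0, 688/115) → C = -2064/115
  (0, 206/7) → C = -618/7
The feasible region is unbounded (it extends along (59, 66), (7, 17)), but C strictly increases along every unbounded feasible direction, so there is no improving ray and the minimum is attained at a vertex.

At the optimal vertex, -5.1x_1 + 2.1x_2 = 61.8 and x_1 = 0.
Solving simultaneously gives x_1 = 0, x_2 = 206/7.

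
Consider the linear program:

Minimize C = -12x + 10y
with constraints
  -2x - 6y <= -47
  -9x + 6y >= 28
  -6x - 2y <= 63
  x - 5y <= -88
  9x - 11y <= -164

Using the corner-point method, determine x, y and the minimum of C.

Vertices and C = -12x + 10y:
  (676/45, 136/5) → C = 1376/15
  (-491/32, 465/32) → C = 5271/16
  (74/17, 314/17) → C = 2252/17
The feasible region is unbounded (it extends along (-1, 3), (2, 3)), but C strictly increases along every unbounded feasible direction, so there is no improving ray and the minimum is attained at a vertex.

The optimum lies where -9x + 6y = 28 and 9x - 11y = -164.
Solving simultaneously gives x = 676/45, y = 136/5.

x = 676/45, y = 136/5, minimum C = 1376/15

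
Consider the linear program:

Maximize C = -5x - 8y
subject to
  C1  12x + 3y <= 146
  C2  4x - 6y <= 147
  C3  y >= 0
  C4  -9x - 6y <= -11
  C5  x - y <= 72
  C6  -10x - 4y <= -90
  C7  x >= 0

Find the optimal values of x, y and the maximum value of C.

x = 9, y = 0, maximum C = -45

Vertices and C = -5x - 8y:
  (73/6, 0) → C = -365/6
  (0, 146/3) → C = -1168/3
  (9, 0) → C = -45
  (0, 45/2) → C = -180

The optimum lies where y = 0 and -10x - 4y = -90.
Solving simultaneously gives x = 9, y = 0.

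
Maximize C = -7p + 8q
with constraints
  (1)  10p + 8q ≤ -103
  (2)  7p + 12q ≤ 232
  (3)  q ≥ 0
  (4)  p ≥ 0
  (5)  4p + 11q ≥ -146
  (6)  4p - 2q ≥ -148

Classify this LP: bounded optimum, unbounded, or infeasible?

The boundaries 10p + 8q = -103 and q = 0 meet at (-103/10, 0), but that point violates p ≥ 0. Every candidate vertex is excluded by some other constraint, so the feasible region is empty.

infeasible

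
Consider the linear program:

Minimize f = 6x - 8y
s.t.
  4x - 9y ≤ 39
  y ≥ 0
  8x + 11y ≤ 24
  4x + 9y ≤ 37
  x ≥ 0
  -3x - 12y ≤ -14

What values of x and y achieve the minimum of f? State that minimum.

Vertices and f = 6x - 8y:
  (0, 24/11) → f = -192/11
  (134/63, 40/63) → f = 484/63
  (0, 7/6) → f = -28/3

The optimum lies where 8x + 11y = 24 and x = 0.
Solving simultaneously gives x = 0, y = 24/11.

x = 0, y = 24/11, minimum f = -192/11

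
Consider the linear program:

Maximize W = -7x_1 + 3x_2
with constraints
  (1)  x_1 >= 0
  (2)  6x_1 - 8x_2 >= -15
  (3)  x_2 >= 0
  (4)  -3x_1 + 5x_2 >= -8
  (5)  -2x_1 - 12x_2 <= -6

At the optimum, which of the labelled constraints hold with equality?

(1) and (2)

Corner points and W = -7x_1 + 3x_2:
  (0, 15/8) → W = 45/8
  (0, 1/2) → W = 3/2
  (63/23, 1/23) → W = -438/23
The feasible region is unbounded (it extends along (5, 3), (4, 3)), but W strictly decreases along every unbounded feasible direction, so there is no improving ray and the maximum is attained at a vertex.

The maximum is at (0, 15/8). Substituting into each constraint, equality holds for (1) and (2); the remaining constraints have slack.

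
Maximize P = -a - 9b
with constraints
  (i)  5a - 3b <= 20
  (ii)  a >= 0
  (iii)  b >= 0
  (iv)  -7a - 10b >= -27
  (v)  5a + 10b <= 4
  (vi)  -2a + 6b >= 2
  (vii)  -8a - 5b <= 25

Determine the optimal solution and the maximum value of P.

a = 0, b = 1/3, maximum P = -3

Corner points and P = -a - 9b:
  (0, 2/5) → P = -18/5
  (0, 1/3) → P = -3
  (2/25, 9/25) → P = -83/25

The binding constraints are a = 0 and -2a + 6b = 2.
Solving simultaneously gives a = 0, b = 1/3.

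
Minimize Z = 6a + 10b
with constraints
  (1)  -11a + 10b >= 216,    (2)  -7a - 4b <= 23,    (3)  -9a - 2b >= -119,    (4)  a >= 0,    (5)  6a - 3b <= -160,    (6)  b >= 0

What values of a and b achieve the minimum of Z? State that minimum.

Feasible corners and Z = 6a + 10b:
  (0, 119/2) → Z = 595
  (37/39, 718/13) → Z = 558
  (0, 160/3) → Z = 1600/3

The optimum lies where a = 0 and 6a - 3b = -160.
Solving simultaneously gives a = 0, b = 160/3.

a = 0, b = 160/3, minimum Z = 1600/3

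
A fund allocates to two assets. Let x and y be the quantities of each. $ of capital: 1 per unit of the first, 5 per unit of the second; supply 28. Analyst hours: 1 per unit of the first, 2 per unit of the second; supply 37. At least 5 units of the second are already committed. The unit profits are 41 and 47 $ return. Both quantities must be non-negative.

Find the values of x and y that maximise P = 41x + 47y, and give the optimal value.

Feasible corners and P = 41x + 47y:
  (0, 28/5) → P = 1316/5
  (0, 5) → P = 235
  (3, 5) → P = 358

x = 3, y = 5, maximum P = 358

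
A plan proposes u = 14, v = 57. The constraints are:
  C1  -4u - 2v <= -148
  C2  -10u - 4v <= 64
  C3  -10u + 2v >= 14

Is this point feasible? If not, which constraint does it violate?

not feasible — violates C3

Constraint C3: -10u + 2v = -26, which is not ≥ 14. All other constraints are satisfied.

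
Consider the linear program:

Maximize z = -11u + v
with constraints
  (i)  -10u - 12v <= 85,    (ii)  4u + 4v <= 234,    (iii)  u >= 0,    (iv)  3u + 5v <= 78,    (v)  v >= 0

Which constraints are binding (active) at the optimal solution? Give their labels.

(iii) and (iv)

Corner points and z = -11u + v:
  (0, 78/5) → z = 78/5
  (0, 0) → z = 0
  (26, 0) → z = -286

The maximum is at (0, 78/5). Substituting into each constraint, equality holds for (iii) and (iv); the remaining constraints have slack.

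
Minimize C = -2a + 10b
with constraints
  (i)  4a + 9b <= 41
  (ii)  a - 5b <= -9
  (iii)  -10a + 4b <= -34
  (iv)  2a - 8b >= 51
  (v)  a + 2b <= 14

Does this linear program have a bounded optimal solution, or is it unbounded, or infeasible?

infeasible

The boundaries 4a + 9b = 41 and 2a - 8b = 51 meet at (787/50, -61/25), but that point violates a - 5b ≤ -9. Every candidate vertex is excluded by some other constraint, so the feasible region is empty.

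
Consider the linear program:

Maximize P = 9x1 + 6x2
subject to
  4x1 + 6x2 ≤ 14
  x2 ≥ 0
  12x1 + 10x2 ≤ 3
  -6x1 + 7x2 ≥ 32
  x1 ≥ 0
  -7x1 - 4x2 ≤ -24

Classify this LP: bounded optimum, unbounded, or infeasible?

infeasible

The boundaries x1 = 0 and -7x1 - 4x2 = -24 meet at (0, 6), but that point violates 4x1 + 6x2 ≤ 14. Every candidate vertex is excluded by some other constraint, so the feasible region is empty.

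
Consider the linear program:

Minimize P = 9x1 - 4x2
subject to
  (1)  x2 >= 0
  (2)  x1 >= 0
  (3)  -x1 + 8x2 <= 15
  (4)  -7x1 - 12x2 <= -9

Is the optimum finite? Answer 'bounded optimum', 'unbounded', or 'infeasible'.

Corner points and P = 9x1 - 4x2:
  (9/7, 0) → P = 81/7
  (0, 15/8) → P = -15/2
  (0, 3/4) → P = -3
The feasible region has finitely many vertices and no improving ray; the minimum is -15/2 at (0, 15/8).

bounded optimum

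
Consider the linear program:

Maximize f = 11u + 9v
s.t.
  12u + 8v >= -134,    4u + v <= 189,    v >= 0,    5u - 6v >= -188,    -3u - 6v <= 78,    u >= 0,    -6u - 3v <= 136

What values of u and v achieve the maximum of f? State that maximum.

Extreme points and f = 11u + 9v:
  (189/4, 0) → f = 2079/4
  (946/29, 1697/29) → f = 25679/29
  (0, 0) → f = 0
  (0, 94/3) → f = 282

u = 946/29, v = 1697/29, maximum f = 25679/29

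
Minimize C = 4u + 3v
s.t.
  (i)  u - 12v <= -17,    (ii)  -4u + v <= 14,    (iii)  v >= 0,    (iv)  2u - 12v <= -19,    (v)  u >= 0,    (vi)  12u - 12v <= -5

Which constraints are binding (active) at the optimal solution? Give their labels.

(iv) and (v)

Corner points and C = 4u + 3v:
  (0, 14) → C = 42
  (0, 19/12) → C = 19/4
  (7/5, 109/60) → C = 221/20
The feasible region is unbounded (it extends along (1, 4), (1, 1)), but C strictly increases along every unbounded feasible direction, so there is no improving ray and the minimum is attained at a vertex.

The minimum is at (0, 19/12). Substituting into each constraint, equality holds for (iv) and (v); the remaining constraints have slack.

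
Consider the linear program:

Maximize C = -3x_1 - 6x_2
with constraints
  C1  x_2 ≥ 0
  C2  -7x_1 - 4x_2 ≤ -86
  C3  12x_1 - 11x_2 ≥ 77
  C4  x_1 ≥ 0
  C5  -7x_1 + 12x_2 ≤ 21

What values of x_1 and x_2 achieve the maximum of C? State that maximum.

x_1 = 86/7, x_2 = 0, maximum C = -258/7

Vertices and C = -3x_1 - 6x_2:
  (86/7, 0) → C = -258/7
  (1254/125, 493/125) → C = -1344/25
  (1155/67, 791/67) → C = -8211/67
The feasible region is unbounded (it extends along (12, 7), (1, 0)), but C strictly decreases along every unbounded feasible direction, so there is no improving ray and the maximum is attained at a vertex.

The binding constraints are x_2 = 0 and -7x_1 - 4x_2 = -86.
Solving simultaneously gives x_1 = 86/7, x_2 = 0.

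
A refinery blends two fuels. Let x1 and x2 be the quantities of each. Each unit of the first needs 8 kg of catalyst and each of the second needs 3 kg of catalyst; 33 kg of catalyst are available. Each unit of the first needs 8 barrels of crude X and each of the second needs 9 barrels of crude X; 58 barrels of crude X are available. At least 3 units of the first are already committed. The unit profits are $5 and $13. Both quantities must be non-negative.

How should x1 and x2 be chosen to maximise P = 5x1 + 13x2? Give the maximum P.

Vertices and P = 5x1 + 13x2:
  (33/8, 0) → P = 165/8
  (3, 0) → P = 15
  (3, 3) → P = 54

The optimum lies where 8x1 + 3x2 = 33 and x1 = 3.
Solving simultaneously gives x1 = 3, x2 = 3.

x1 = 3, x2 = 3, maximum P = 54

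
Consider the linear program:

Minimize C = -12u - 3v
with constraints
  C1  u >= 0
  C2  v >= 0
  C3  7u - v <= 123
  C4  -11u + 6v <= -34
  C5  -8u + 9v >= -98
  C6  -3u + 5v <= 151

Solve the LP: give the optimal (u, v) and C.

u = 704/31, v = 1115/31, minimum C = -11793/31

Corner points and C = -12u - 3v:
  (34/11, 0) → C = -408/11
  (49/4, 0) → C = -147
  (704/31, 1115/31) → C = -11793/31
  (1009/55, 298/55) → C = -1182/5

The binding constraints are 7u - v = 123 and -11u + 6v = -34.
Solving simultaneously gives u = 704/31, v = 1115/31.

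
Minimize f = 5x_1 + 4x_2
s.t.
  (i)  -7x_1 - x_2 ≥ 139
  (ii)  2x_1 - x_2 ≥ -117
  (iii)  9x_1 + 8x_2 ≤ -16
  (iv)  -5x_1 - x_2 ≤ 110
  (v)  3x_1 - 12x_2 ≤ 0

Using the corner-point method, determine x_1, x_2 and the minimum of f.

x_1 = -440/21, x_2 = -110/21, minimum f = -880/7

Extreme points and f = 5x_1 + 4x_2:
  (-1096/47, 1139/47) → f = -924/47
  (-556/29, -139/29) → f = -3336/29
  (-864/31, 910/31) → f = -680/31
  (-440/21, -110/21) → f = -880/7

At the optimal vertex, -5x_1 - x_2 = 110 and 3x_1 - 12x_2 = 0.
Solving simultaneously gives x_1 = -440/21, x_2 = -110/21.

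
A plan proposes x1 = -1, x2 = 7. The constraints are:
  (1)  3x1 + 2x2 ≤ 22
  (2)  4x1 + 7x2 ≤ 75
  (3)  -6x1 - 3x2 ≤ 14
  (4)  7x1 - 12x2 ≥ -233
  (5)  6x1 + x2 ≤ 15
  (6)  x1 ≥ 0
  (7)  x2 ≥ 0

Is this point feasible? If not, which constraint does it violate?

not feasible — violates (6)

Constraint (6): x1 = -1, which is not ≥ 0. All other constraints are satisfied.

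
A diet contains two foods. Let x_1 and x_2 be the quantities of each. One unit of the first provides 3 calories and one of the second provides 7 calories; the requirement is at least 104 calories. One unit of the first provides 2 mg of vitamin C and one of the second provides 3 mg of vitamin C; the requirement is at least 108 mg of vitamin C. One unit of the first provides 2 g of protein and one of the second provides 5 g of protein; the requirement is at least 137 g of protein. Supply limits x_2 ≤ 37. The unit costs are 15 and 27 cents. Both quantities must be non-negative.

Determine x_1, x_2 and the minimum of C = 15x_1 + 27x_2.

x_1 = 129/4, x_2 = 29/2, minimum C = 3501/4

Vertices and C = 15x_1 + 27x_2:
  (0, 36) → C = 972
  (0, 37) → C = 999
  (137/2, 0) → C = 2055/2
  (129/4, 29/2) → C = 3501/4
The feasible region is unbounded (it extends along (1, 0)), but C strictly increases along every unbounded feasible direction, so there is no improving ray and the minimum is attained at a vertex.

The binding constraints are 2x_1 + 3x_2 = 108 and 2x_1 + 5x_2 = 137.
Solving simultaneously gives x_1 = 129/4, x_2 = 29/2.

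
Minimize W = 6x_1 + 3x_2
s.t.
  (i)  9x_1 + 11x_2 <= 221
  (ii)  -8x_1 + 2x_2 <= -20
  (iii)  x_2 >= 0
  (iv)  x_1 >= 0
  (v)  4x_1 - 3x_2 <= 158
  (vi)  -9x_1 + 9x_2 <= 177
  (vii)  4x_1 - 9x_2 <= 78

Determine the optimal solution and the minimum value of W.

x_1 = 5/2, x_2 = 0, minimum W = 15

Extreme points and W = 6x_1 + 3x_2:
  (331/53, 794/53) → W = 4368/53
  (2847/125, 182/125) → W = 17628/125
  (5/2, 0) → W = 15
  (39/2, 0) → W = 117

The binding constraints are -8x_1 + 2x_2 = -20 and x_2 = 0.
Solving simultaneously gives x_1 = 5/2, x_2 = 0.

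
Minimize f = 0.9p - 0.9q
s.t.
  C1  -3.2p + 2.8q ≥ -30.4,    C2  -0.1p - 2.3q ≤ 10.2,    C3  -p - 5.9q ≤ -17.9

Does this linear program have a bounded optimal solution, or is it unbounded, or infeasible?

unbounded

From the feasible point (5737/542, 336/271), moving in the direction (2.8, 3.2) keeps every constraint satisfied while f decreases without bound.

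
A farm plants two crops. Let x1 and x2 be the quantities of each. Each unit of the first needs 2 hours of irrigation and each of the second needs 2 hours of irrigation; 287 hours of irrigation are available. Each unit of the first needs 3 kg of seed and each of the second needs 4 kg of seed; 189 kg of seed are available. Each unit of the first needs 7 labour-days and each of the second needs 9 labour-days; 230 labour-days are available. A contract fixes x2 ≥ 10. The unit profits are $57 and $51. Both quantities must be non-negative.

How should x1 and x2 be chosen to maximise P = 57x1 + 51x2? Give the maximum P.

Vertices and P = 57x1 + 51x2:
  (0, 230/9) → P = 3910/3
  (0, 10) → P = 510
  (20, 10) → P = 1650

The optimum lies where 7x1 + 9x2 = 230 and x2 = 10.
Solving simultaneously gives x1 = 20, x2 = 10.

x1 = 20, x2 = 10, maximum P = 1650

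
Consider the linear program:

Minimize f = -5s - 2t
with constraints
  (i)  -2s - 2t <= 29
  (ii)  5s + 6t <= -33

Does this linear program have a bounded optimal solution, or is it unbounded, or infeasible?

From the feasible point (-54, 79/2), moving in the direction (6, -5) keeps every constraint satisfied while f decreases without bound.

unbounded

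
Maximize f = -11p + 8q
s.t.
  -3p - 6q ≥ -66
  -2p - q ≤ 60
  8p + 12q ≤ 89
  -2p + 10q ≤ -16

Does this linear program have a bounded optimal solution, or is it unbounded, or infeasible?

bounded optimum

Extreme points and f = -11p + 8q:
  (-292/11, -76/11) → f = 2604/11
  (541/52, 25/52) → f = -5751/52
The feasible region has finitely many vertices and no improving ray; the maximum is 2604/11 at (-292/11, -76/11).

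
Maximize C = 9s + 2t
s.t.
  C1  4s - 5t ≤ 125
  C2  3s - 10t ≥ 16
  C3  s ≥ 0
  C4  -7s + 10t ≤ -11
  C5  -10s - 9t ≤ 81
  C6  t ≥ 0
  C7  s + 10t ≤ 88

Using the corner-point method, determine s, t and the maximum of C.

Extreme points and C = 9s + 2t:
  (125/4, 0) → C = 1125/4
  (338/9, 227/45) → C = 15664/45
  (16/3, 0) → C = 48
  (26, 31/5) → C = 1232/5

The binding constraints are 4s - 5t = 125 and s + 10t = 88.
Solving simultaneously gives s = 338/9, t = 227/45.

s = 338/9, t = 227/45, maximum C = 15664/45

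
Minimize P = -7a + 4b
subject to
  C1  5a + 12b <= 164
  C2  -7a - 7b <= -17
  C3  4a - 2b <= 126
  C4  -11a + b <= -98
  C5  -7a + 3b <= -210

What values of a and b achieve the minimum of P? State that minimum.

Extreme points and P = -7a + 4b:
  (920/29, 13/29) → P = -6388/29
  (1004/33, 98/99) → P = -20692/99
  (458/21, -407/21) → P = -4834/21
  (1521/70, -193/10) → P = -2293/10

The optimum lies where -7a - 7b = -17 and 4a - 2b = 126.
Solving simultaneously gives a = 458/21, b = -407/21.

a = 458/21, b = -407/21, minimum P = -4834/21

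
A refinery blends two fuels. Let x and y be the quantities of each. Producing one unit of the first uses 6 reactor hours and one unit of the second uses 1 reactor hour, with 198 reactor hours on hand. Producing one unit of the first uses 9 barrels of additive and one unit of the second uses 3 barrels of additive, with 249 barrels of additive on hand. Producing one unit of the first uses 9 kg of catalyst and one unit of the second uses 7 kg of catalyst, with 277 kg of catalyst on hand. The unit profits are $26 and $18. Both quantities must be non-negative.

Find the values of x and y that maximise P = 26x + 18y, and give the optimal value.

x = 76/3, y = 7, maximum P = 2354/3

Feasible corners and P = 26x + 18y:
  (0, 0) → P = 0
  (0, 277/7) → P = 4986/7
  (83/3, 0) → P = 2158/3
  (76/3, 7) → P = 2354/3

The binding constraints are 9x + 3y = 249 and 9x + 7y = 277.
Solving simultaneously gives x = 76/3, y = 7.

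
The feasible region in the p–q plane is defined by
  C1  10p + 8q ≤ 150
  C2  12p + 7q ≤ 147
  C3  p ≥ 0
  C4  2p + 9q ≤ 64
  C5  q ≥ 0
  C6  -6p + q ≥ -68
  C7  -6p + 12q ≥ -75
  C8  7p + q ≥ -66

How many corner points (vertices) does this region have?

5

The feasible vertices (each the meet of two boundaries and inside every other half-plane) are:
  (875/94, 237/47)
  (623/54, 11/9)
  (0, 64/9)
  (0, 0)
  (34/3, 0)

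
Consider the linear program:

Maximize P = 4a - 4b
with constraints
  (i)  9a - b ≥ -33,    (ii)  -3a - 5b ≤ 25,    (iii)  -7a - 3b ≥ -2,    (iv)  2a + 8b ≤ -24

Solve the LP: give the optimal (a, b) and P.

a = 85/26, b = -181/26, maximum P = 532/13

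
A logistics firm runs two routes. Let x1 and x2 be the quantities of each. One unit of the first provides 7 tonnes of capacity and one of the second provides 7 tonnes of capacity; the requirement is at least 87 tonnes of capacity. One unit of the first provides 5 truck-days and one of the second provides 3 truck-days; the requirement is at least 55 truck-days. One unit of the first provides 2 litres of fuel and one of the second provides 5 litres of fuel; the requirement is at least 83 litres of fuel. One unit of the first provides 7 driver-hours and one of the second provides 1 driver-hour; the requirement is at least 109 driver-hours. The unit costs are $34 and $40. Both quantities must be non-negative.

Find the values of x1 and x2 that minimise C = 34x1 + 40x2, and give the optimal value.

x1 = 14, x2 = 11, minimum C = 916

Corner points and C = 34x1 + 40x2:
  (0, 109) → C = 4360
  (83/2, 0) → C = 1411
  (14, 11) → C = 916
The feasible region is unbounded (it extends along (0, 1), (1, 0)), but C strictly increases along every unbounded feasible direction, so there is no improving ray and the minimum is attained at a vertex.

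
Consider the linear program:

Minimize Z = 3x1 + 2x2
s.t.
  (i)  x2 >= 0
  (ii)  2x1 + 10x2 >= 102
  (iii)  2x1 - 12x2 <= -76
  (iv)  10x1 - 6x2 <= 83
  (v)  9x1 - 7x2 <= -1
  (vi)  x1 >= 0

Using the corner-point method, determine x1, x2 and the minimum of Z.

Feasible corners and Z = 3x1 + 2x2:
  (88/13, 115/13) → Z = 38
  (0, 51/5) → Z = 102/5
  (587/16, 757/16) → Z = 3275/16
The feasible region is unbounded (it extends along (0, 1), (3, 5)), but Z strictly increases along every unbounded feasible direction, so there is no improving ray and the minimum is attained at a vertex.

The binding constraints are 2x1 + 10x2 = 102 and x1 = 0.
Solving simultaneously gives x1 = 0, x2 = 51/5.

x1 = 0, x2 = 51/5, minimum Z = 102/5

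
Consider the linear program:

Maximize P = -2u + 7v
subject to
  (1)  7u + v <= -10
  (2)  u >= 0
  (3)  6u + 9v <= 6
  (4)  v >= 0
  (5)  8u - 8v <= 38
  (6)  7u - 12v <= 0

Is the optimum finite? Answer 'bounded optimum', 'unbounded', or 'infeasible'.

infeasible

The boundaries 7u + v = -10 and 6u + 9v = 6 meet at (-32/19, 34/19), but that point violates u ≥ 0. Every candidate vertex is excluded by some other constraint, so the feasible region is empty.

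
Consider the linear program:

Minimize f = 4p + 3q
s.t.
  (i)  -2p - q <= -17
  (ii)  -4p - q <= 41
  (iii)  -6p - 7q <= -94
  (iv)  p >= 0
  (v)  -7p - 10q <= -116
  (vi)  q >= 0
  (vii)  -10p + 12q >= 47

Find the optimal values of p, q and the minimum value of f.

Vertices and f = 4p + 3q:
  (25/8, 43/4) → f = 179/4
  (0, 17) → f = 51
  (799/142, 611/71) → f = 3431/71
The feasible region is unbounded (it extends along (0, 1), (6, 5)), but f strictly increases along every unbounded feasible direction, so there is no improving ray and the minimum is attained at a vertex.

The optimum lies where -2p - q = -17 and -6p - 7q = -94.
Solving simultaneously gives p = 25/8, q = 43/4.

p = 25/8, q = 43/4, minimum f = 179/4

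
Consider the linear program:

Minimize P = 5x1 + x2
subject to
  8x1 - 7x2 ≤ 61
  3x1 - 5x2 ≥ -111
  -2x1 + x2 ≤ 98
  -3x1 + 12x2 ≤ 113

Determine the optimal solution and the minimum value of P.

x1 = -249/2, x2 = -151, minimum P = -1547/2

Feasible corners and P = 5x1 + x2:
  (-249/2, -151) → P = -1547/2
  (1523/75, 1087/75) → P = 8702/75
  (-379/7, -72/7) → P = -281
  (-767/21, 2/7) → P = -547/3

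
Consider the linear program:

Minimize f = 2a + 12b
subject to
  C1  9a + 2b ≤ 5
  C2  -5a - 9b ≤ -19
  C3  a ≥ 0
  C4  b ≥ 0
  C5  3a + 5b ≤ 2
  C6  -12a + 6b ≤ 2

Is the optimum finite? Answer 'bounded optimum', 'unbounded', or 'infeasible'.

The boundaries 9a + 2b = 5 and b = 0 meet at (5/9, 0), but that point violates -5a - 9b ≤ -19. Every candidate vertex is excluded by some other constraint, so the feasible region is empty.

infeasible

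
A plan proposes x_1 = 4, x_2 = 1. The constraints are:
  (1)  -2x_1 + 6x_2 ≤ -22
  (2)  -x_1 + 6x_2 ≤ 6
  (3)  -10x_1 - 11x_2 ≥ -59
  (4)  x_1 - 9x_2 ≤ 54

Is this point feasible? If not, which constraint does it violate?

Constraint (1): -2x_1 + 6x_2 = -2, which is not ≤ -22. All other constraints are satisfied.

not feasible — violates (1)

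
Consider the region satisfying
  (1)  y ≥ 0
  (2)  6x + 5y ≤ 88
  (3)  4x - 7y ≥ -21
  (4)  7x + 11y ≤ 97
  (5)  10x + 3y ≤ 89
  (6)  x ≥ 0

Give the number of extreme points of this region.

Intersecting each pair of boundary lines and keeping only the points that satisfy every inequality leaves:
  (89/10, 0)
  (0, 0)
  (448/93, 535/93)
  (0, 3)
  (688/89, 347/89)

5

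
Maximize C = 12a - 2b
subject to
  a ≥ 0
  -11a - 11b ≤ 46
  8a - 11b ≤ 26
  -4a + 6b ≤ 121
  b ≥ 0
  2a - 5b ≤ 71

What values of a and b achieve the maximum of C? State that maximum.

Corner points and C = 12a - 2b:
  (0, 121/6) → C = -121/3
  (0, 0) → C = 0
  (1487/4, 268) → C = 3925
  (13/4, 0) → C = 39

a = 1487/4, b = 268, maximum C = 3925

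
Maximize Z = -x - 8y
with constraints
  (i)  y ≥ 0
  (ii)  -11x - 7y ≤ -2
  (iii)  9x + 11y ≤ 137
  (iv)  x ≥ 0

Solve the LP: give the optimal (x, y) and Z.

Feasible corners and Z = -x - 8y:
  (2/11, 0) → Z = -2/11
  (137/9, 0) → Z = -137/9
  (0, 2/7) → Z = -16/7
  (0, 137/11) → Z = -1096/11

x = 2/11, y = 0, maximum Z = -2/11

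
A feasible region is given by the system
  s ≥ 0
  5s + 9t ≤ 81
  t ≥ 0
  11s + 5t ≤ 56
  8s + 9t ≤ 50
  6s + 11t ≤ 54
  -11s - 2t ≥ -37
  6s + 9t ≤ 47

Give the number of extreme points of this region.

5

Intersecting each pair of boundary lines and keeping only the points that satisfy every inequality leaves:
  (0, 0)
  (0, 54/11)
  (37/11, 0)
  (32/17, 66/17)
  (233/83, 254/83)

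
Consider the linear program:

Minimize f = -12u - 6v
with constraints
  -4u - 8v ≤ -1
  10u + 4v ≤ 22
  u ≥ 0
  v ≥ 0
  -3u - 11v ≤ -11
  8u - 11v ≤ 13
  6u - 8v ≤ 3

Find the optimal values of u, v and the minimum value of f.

u = 0, v = 11/2, minimum f = -33

Vertices and f = -12u - 6v:
  (0, 11/2) → f = -33
  (47/26, 51/52) → f = -717/26
  (0, 1) → f = -6
  (121/90, 19/30) → f = -299/15

The binding constraints are 10u + 4v = 22 and u = 0.
Solving simultaneously gives u = 0, v = 11/2.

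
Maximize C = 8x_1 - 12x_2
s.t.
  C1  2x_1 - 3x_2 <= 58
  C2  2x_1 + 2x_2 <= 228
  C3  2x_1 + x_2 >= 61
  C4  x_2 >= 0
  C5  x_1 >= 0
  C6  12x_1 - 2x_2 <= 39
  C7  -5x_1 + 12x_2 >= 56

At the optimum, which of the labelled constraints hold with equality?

C3 and C6

Extreme points and C = 8x_1 - 12x_2:
  (0, 114) → C = -1368
  (267/14, 1329/14) → C = -6906/7
  (0, 61) → C = -732
  (161/16, 327/8) → C = -410

The maximum is at (161/16, 327/8). Substituting into each constraint, equality holds for C3 and C6; the remaining constraints have slack.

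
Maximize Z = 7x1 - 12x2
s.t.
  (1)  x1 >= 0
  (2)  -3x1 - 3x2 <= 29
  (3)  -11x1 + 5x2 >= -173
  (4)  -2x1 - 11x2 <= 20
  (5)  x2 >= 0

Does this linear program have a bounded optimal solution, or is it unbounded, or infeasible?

bounded optimum

Vertices and Z = 7x1 - 12x2:
  (0, 0) → Z = 0
  (173/11, 0) → Z = 1211/11
The feasible region has finitely many vertices and no improving ray; the maximum is 1211/11 at (173/11, 0).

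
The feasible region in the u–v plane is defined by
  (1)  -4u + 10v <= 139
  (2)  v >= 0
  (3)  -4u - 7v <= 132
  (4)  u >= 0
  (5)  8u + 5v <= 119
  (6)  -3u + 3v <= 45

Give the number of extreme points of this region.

The feasible vertices (each the meet of two boundaries and inside every other half-plane) are:
  (0, 139/10)
  (99/20, 397/25)
  (0, 0)
  (119/8, 0)

4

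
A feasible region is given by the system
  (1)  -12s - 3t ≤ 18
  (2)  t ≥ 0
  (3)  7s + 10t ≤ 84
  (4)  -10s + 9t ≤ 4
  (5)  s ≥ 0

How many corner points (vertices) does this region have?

Pairwise boundary intersections that survive every other constraint:
  (12, 0)
  (0, 0)
  (716/163, 868/163)
  (0, 4/9)

4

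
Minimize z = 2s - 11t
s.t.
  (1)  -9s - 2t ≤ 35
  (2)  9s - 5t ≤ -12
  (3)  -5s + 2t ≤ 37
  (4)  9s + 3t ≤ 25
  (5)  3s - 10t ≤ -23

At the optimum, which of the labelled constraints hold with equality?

Vertices and z = 2s - 11t:
  (-36/7, 79/14) → z = -1013/14
  (-33/8, 17/16) → z = -319/16
  (89/72, 37/8) → z = -3485/72
  (-1/15, 57/25) → z = -1891/75
  (-61/33, 458/33) → z = -1720/11

The minimum is at (-61/33, 458/33). Substituting into each constraint, equality holds for (3) and (4); the remaining constraints have slack.

(3) and (4)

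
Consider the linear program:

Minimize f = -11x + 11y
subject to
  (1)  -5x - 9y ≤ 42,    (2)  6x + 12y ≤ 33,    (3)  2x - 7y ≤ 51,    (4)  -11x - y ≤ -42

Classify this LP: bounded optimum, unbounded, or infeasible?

Corner points and f = -11x + 11y:
  (281/22, -40/11) → f = -361/2
  (157/42, 37/42) → f = -220/7
  (345/79, -477/79) → f = -9042/79
The feasible region has finitely many vertices and no improving ray; the minimum is -361/2 at (281/22, -40/11).

bounded optimum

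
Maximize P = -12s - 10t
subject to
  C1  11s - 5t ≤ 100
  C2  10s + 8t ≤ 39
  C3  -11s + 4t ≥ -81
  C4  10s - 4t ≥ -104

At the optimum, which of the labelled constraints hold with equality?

C1 and C4

Feasible corners and P = -12s - 10t:
  (5/11, -19) → P = 2030/11
  (-460/3, -1072/3) → P = 16240/3
  (201/32, -381/128) → P = -2919/64
  (-169/30, 143/12) → P = -1547/30

The maximum is at (-460/3, -1072/3). Substituting into each constraint, equality holds for C1 and C4; the remaining constraints have slack.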